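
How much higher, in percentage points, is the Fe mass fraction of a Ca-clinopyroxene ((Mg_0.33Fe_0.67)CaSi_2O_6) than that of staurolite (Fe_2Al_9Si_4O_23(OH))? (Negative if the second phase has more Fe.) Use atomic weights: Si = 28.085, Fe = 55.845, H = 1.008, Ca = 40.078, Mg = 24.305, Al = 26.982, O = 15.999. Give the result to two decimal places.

2.63 percentage points

First mineral: 37.416 g Fe in 237.679 g formula = 15.74 wt% Fe.
Second mineral: 111.690 g Fe in 851.852 g formula = 13.11 wt% Fe.
15.74% − 13.11% gives a difference of 2.63 percentage points.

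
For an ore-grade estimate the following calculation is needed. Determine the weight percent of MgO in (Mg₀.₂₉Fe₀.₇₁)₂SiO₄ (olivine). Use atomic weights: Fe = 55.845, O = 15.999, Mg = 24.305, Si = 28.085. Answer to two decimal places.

12.60 wt%

M((Mg₀.₂₉Fe₀.₇₁)₂SiO₄) = 185.478 g/mol; M(MgO) = 40.304 g/mol.
Moles MgO per formula unit = 0.58 Mg ÷ 1 = 0.5800.
MgO fraction = (0.5800 × 40.304) / 185.478 = 23.376/185.478 = 0.1260.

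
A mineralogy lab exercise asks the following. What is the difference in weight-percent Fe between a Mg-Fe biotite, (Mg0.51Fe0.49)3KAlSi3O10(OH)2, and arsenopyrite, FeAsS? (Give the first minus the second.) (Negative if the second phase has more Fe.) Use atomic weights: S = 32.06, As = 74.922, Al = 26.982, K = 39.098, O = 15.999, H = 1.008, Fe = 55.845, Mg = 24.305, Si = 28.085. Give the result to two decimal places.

Fe in (Mg0.51Fe0.49)3KAlSi3O10(OH)2: molar mass 463.618 g/mol; 1.47×55.845 = 82.092 g → 17.71 wt%.
Fe in FeAsS: molar mass 162.827 g/mol; 1×55.845 = 55.845 g → 34.30 wt%.
Difference = 17.71 − 34.30 = -16.59 percentage points.

-16.59 percentage points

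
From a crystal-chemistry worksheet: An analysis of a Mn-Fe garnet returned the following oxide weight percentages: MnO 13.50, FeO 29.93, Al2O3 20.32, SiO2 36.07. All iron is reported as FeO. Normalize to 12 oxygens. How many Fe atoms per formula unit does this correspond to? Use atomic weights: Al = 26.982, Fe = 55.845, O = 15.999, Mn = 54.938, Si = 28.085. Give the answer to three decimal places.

2.078 Fe apfu

MnO (M=70.937): mol = 0.19031; Mn = 0.19031, O = 0.19031.
FeO (M=71.844): mol = 0.41660; Fe = 0.41660, O = 0.41660.
Al2O3 (M=101.961): mol = 0.19929; Al = 0.39858, O = 0.59787.
SiO2 (M=60.083): mol = 0.60034; Si = 0.60034, O = 1.20068.
ΣO = 2.40546; factor = 12/ΣO = 4.98865.
Fe apfu = 0.41660 × 4.98865 = 2.078.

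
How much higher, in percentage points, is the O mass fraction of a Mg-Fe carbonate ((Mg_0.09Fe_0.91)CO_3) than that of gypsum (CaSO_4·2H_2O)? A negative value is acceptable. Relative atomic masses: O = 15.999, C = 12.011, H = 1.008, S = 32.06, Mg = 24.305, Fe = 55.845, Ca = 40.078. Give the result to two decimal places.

O in (Mg_0.09Fe_0.91)CO_3: molar mass 113.014 g/mol; 3×15.999 = 47.997 g → 42.47 wt%.
O in CaSO_4·2H_2O: molar mass 172.164 g/mol; 6×15.999 = 95.994 g → 55.76 wt%.
Difference = 42.47 − 55.76 = -13.29 percentage points.

-13.29 percentage points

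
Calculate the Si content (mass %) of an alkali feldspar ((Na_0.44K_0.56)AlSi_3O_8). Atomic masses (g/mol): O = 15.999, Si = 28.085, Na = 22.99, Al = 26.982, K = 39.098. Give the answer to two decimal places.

M((Na_0.44K_0.56)AlSi_3O_8) = 271.239 g/mol.
Si contributes 3 × 28.085 = 84.255 g per mole.
84.255/271.239 = 0.3106 → 31.06%.

31.06 mass %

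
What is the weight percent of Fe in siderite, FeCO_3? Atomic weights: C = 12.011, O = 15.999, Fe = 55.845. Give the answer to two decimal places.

48.20 mass %

Formula mass = 1×55.845 + 1×12.011 + 3×15.999 = 115.853 g/mol, of which 55.845 g is Fe.
So Fe makes up 55.845/115.853 = 0.4820 of the mass, i.e. 48.20%.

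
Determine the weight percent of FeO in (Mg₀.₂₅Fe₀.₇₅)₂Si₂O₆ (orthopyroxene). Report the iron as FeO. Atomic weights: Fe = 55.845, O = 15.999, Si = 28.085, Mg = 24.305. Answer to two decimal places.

Molar mass of (Mg₀.₂₅Fe₀.₇₅)₂Si₂O₆ = 0.50*24.305 + 1.50*55.845 + 2*28.085 + 6*15.999 = 248.084 g/mol.
Each formula unit contains 1.50 Fe, equivalent to 1.50/1 = 1.5000 mol FeO.
M(FeO) = 1×55.845 + 1×15.999 = 71.844 g/mol.
Mass of FeO per formula unit = 1.5000 × 71.844 = 107.766 g.
FeO wt% = 107.766 / 248.084 × 100 = 43.44%.

43.44 wt%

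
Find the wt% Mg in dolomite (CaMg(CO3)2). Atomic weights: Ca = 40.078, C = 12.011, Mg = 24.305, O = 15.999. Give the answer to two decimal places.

13.18 weight percent

M(CaMg(CO3)2) = 184.399 g/mol.
Mg contributes 1 × 24.305 = 24.305 g per mole.
24.305/184.399 = 0.1318 → 13.18%.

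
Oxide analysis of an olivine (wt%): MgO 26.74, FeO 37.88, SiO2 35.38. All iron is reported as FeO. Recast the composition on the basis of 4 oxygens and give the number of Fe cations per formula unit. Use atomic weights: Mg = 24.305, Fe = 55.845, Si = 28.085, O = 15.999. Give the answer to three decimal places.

26.74 wt% MgO ÷ 40.304 g/mol = 0.66346 mol, giving 0.66346 Mg and 0.66346 O.
37.88 wt% FeO ÷ 71.844 g/mol = 0.52725 mol, giving 0.52725 Fe and 0.52725 O.
35.38 wt% SiO2 ÷ 60.083 g/mol = 0.58885 mol, giving 0.58885 Si and 1.17770 O.
Oxygen sums to 2.36841; scaling by 4/2.36841 = 1.68890 puts the formula on 4 O.
Fe: 0.52725 × 1.68890 = 0.890 atoms per formula unit.

0.890 Fe apfu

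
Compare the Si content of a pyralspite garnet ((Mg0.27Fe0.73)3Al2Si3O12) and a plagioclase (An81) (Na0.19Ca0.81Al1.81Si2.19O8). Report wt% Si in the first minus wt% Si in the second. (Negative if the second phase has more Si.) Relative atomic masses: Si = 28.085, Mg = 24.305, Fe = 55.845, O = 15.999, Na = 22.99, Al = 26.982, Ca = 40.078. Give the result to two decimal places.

-4.51 percentage points

First mineral: 84.255 g Si in 472.195 g formula = 17.84 wt% Si.
Second mineral: 61.506 g Si in 275.167 g formula = 22.35 wt% Si.
17.84% − 22.35% gives a difference of -4.51 percentage points.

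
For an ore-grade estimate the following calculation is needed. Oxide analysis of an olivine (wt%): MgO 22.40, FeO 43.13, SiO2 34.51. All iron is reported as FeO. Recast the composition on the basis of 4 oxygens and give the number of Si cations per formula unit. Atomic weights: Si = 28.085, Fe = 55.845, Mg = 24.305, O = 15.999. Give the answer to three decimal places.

22.40 wt% MgO ÷ 40.304 g/mol = 0.55578 mol, giving 0.55578 Mg and 0.55578 O.
43.13 wt% FeO ÷ 71.844 g/mol = 0.60033 mol, giving 0.60033 Fe and 0.60033 O.
34.51 wt% SiO2 ÷ 60.083 g/mol = 0.57437 mol, giving 0.57437 Si and 1.14874 O.
Oxygen sums to 2.30485; scaling by 4/2.30485 = 1.73547 puts the formula on 4 O.
Si: 0.57437 × 1.73547 = 0.997 atoms per formula unit.

0.997 Si apfu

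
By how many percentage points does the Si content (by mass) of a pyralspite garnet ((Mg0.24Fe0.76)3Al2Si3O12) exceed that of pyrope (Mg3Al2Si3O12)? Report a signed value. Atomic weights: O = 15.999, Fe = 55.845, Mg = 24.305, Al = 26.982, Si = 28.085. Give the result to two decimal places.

First mineral: 84.255 g Si in 475.033 g formula = 17.74 wt% Si.
Second mineral: 84.255 g Si in 403.122 g formula = 20.90 wt% Si.
17.74% − 20.90% gives a difference of -3.16 percentage points.

-3.16 percentage points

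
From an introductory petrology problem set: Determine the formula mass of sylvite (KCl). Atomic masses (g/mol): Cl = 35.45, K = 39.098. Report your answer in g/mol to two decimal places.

The formula mass is the sum 1×39.098 + 1×35.45.

74.55 g/mol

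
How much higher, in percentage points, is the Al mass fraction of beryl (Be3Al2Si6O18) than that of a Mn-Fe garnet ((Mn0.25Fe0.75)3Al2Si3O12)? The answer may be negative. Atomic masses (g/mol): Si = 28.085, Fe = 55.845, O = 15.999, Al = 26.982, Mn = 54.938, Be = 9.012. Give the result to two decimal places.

-0.82 percentage points

M(Be3Al2Si6O18) = 537.492 g/mol, so wt% Al = 53.964/537.492 × 100 = 10.04%.
M((Mn0.25Fe0.75)3Al2Si3O12) = 497.062 g/mol, so wt% Al = 53.964/497.062 × 100 = 10.86%.
10.04 − 10.86 = -0.82 pp.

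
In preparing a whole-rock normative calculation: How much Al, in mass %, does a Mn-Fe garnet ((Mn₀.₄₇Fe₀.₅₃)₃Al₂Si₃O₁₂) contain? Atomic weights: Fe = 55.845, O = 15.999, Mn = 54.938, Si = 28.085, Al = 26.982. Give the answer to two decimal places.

Formula mass = 1.41*54.938 + 1.59*55.845 + 2*26.982 + 3*28.085 + 12*15.999 = 496.463 g/mol, of which 53.964 g is Al.
So Al makes up 53.964/496.463 = 0.1087 of the mass, i.e. 10.87%.

10.87 mass %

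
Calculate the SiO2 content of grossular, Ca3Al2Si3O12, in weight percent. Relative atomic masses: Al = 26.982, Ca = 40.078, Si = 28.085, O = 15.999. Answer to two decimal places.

40.02 wt%

M(Ca3Al2Si3O12) = 450.441 g/mol; M(SiO2) = 60.083 g/mol.
Moles SiO2 per formula unit = 3 Si ÷ 1 = 3.0000.
SiO2 fraction = (3.0000 × 60.083) / 450.441 = 180.249/450.441 = 0.4002.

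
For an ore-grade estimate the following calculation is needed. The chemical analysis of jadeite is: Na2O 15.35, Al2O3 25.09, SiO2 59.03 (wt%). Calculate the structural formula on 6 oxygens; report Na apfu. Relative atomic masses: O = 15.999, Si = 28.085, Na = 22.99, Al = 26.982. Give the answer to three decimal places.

Na2O: 15.35/61.979 = 0.24766 mol → 0.49532 mol Na, 0.24766 mol O.
Al2O3: 25.09/101.961 = 0.24607 mol → 0.49214 mol Al, 0.73821 mol O.
SiO2: 59.03/60.083 = 0.98247 mol → 0.98247 mol Si, 1.96494 mol O.
Total oxygen = 2.95081 mol. Normalization factor = 6/2.95081 = 2.03334.
Na per 6 O = 0.49532 × 2.03334 = 1.007.

1.007 Na apfu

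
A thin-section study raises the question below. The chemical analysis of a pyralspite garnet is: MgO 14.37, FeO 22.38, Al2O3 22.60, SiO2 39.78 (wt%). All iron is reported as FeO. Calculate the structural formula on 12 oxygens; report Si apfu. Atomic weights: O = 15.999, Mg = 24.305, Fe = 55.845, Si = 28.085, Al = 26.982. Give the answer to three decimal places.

2.990 Si apfu

MgO: 14.37/40.304 = 0.35654 mol → 0.35654 mol Mg, 0.35654 mol O.
FeO: 22.38/71.844 = 0.31151 mol → 0.31151 mol Fe, 0.31151 mol O.
Al2O3: 22.60/101.961 = 0.22165 mol → 0.44330 mol Al, 0.66495 mol O.
SiO2: 39.78/60.083 = 0.66208 mol → 0.66208 mol Si, 1.32416 mol O.
Total oxygen = 2.65716 mol. Normalization factor = 12/2.65716 = 4.51610.
Si per 12 O = 0.66208 × 4.51610 = 2.990.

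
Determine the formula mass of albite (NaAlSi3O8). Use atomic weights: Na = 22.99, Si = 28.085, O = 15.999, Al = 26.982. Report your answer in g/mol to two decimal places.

M = 1(22.99) + 1(26.982) + 3(28.085) + 8(15.999)

262.22 g/mol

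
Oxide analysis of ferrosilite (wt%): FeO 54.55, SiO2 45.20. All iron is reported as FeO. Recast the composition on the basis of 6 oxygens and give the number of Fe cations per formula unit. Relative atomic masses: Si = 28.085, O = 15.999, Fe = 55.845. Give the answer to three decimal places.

2.012 Fe apfu

54.55 wt% FeO ÷ 71.844 g/mol = 0.75928 mol, giving 0.75928 Fe and 0.75928 O.
45.20 wt% SiO2 ÷ 60.083 g/mol = 0.75229 mol, giving 0.75229 Si and 1.50458 O.
Oxygen sums to 2.26386; scaling by 6/2.26386 = 2.65034 puts the formula on 6 O.
Fe: 0.75928 × 2.65034 = 2.012 atoms per formula unit.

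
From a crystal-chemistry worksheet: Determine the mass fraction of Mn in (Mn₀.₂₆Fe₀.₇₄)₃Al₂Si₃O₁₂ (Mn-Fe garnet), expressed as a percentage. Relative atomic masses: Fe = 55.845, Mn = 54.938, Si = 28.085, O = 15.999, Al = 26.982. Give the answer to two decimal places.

M((Mn₀.₂₆Fe₀.₇₄)₃Al₂Si₃O₁₂) = 497.035 g/mol.
Mn contributes 0.78 × 54.938 = 42.852 g per mole.
42.852/497.035 = 0.0862 → 8.62%.

8.62 wt%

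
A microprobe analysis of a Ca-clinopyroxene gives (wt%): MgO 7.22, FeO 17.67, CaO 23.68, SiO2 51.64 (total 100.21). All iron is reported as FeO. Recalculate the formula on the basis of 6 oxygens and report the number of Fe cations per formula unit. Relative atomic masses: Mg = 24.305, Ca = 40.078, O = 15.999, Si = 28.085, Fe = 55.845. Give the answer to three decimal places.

0.575 Fe apfu

MgO (M=40.304): mol = 0.17914; Mg = 0.17914, O = 0.17914.
FeO (M=71.844): mol = 0.24595; Fe = 0.24595, O = 0.24595.
CaO (M=56.077): mol = 0.42228; Ca = 0.42228, O = 0.42228.
SiO2 (M=60.083): mol = 0.85948; Si = 0.85948, O = 1.71896.
ΣO = 2.56633; factor = 6/ΣO = 2.33797.
Fe apfu = 0.24595 × 2.33797 = 0.575.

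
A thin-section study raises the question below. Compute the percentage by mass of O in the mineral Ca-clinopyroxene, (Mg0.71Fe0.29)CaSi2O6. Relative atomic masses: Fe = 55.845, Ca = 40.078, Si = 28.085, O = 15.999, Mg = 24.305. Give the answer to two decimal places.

Formula mass = 0.71*24.305 + 0.29*55.845 + 1*40.078 + 2*28.085 + 6*15.999 = 225.694 g/mol, of which 95.994 g is O.
So O makes up 95.994/225.694 = 0.4253 of the mass, i.e. 42.53%.

42.53 weight percent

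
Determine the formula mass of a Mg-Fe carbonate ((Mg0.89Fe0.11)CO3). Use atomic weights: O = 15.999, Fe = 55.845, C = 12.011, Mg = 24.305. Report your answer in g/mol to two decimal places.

The formula mass is the sum 0.89(24.305) + 0.11(55.845) + 1(12.011) + 3(15.999).

87.78 g/mol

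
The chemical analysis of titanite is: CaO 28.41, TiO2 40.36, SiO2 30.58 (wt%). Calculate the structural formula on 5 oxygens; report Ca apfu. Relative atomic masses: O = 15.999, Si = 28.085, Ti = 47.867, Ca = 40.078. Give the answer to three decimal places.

0.999 Ca apfu

28.41 wt% CaO ÷ 56.077 g/mol = 0.50662 mol, giving 0.50662 Ca and 0.50662 O.
40.36 wt% TiO2 ÷ 79.865 g/mol = 0.50535 mol, giving 0.50535 Ti and 1.01070 O.
30.58 wt% SiO2 ÷ 60.083 g/mol = 0.50896 mol, giving 0.50896 Si and 1.01792 O.
Oxygen sums to 2.53524; scaling by 5/2.53524 = 1.97220 puts the formula on 5 O.
Ca: 0.50662 × 1.97220 = 0.999 atoms per formula unit.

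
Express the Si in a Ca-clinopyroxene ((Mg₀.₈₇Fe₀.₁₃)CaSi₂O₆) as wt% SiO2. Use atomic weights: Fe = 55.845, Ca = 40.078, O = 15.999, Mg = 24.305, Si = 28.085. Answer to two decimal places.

54.46 wt%

M((Mg₀.₈₇Fe₀.₁₃)CaSi₂O₆) = 220.647 g/mol; M(SiO2) = 60.083 g/mol.
Moles SiO2 per formula unit = 2 Si ÷ 1 = 2.0000.
SiO2 fraction = (2.0000 × 60.083) / 220.647 = 120.166/220.647 = 0.5446.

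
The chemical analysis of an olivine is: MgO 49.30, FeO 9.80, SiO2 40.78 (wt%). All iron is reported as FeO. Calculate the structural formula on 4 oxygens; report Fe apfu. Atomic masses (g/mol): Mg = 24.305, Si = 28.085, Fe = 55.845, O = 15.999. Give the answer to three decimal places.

MgO: 49.30/40.304 = 1.22320 mol → 1.22320 mol Mg, 1.22320 mol O.
FeO: 9.80/71.844 = 0.13641 mol → 0.13641 mol Fe, 0.13641 mol O.
SiO2: 40.78/60.083 = 0.67873 mol → 0.67873 mol Si, 1.35746 mol O.
Total oxygen = 2.71707 mol. Normalization factor = 4/2.71707 = 1.47217.
Fe per 4 O = 0.13641 × 1.47217 = 0.201.

0.201 Fe apfu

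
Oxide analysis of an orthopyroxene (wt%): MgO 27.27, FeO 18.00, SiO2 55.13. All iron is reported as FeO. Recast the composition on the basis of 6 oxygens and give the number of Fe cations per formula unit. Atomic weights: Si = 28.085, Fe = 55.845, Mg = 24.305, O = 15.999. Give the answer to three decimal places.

MgO: 27.27/40.304 = 0.67661 mol → 0.67661 mol Mg, 0.67661 mol O.
FeO: 18.00/71.844 = 0.25054 mol → 0.25054 mol Fe, 0.25054 mol O.
SiO2: 55.13/60.083 = 0.91756 mol → 0.91756 mol Si, 1.83512 mol O.
Total oxygen = 2.76227 mol. Normalization factor = 6/2.76227 = 2.17213.
Fe per 6 O = 0.25054 × 2.17213 = 0.544.

0.544 Fe apfu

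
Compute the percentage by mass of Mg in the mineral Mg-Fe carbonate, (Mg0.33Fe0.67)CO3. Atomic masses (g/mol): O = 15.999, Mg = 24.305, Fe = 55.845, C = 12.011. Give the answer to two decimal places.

Formula mass = 0.33×24.305 + 0.67×55.845 + 1×12.011 + 3×15.999 = 105.445 g/mol, of which 8.021 g is Mg.
So Mg makes up 8.021/105.445 = 0.0761 of the mass, i.e. 7.61%.

7.61 weight percent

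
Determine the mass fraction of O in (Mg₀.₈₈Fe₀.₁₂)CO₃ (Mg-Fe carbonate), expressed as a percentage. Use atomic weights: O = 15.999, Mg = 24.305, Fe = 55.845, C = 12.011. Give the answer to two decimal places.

Molar mass of (Mg₀.₈₈Fe₀.₁₂)CO₃: 0.88*24.305 + 0.12*55.845 + 1*12.011 + 3*15.999 = 88.098 g/mol.
Mass of O per formula unit: 3 × 15.999 = 47.997 g.
Weight fraction O = 47.997 / 88.098 = 0.5448.

54.48 wt%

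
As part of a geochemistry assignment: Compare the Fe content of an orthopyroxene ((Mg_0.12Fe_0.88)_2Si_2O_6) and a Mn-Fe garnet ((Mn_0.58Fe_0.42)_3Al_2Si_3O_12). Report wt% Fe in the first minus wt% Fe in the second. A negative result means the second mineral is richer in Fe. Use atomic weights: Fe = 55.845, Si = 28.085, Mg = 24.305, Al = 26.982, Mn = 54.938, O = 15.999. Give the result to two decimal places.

First mineral: 98.287 g Fe in 256.284 g formula = 38.35 wt% Fe.
Second mineral: 70.365 g Fe in 496.164 g formula = 14.18 wt% Fe.
38.35% − 14.18% gives a difference of 24.17 percentage points.

24.17 percentage points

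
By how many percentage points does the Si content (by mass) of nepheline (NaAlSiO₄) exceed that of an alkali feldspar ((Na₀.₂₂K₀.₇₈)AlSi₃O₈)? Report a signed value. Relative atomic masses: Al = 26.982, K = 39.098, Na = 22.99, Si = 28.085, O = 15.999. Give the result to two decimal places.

First mineral: 28.085 g Si in 142.053 g formula = 19.77 wt% Si.
Second mineral: 84.255 g Si in 274.783 g formula = 30.66 wt% Si.
19.77% − 30.66% gives a difference of -10.89 percentage points.

-10.89 percentage points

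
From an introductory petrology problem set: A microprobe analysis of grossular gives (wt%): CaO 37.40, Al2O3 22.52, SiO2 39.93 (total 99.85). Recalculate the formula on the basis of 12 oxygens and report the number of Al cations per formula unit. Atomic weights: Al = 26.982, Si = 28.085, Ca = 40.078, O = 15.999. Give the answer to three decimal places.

1.994 Al apfu

CaO (M=56.077): mol = 0.66694; Ca = 0.66694, O = 0.66694.
Al2O3 (M=101.961): mol = 0.22087; Al = 0.44174, O = 0.66261.
SiO2 (M=60.083): mol = 0.66458; Si = 0.66458, O = 1.32916.
ΣO = 2.65871; factor = 12/ΣO = 4.51347.
Al apfu = 0.44174 × 4.51347 = 1.994.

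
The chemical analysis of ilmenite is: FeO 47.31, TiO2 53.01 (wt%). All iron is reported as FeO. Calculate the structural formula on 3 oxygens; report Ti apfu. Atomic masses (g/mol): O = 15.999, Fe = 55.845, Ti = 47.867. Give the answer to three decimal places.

47.31 wt% FeO ÷ 71.844 g/mol = 0.65851 mol, giving 0.65851 Fe and 0.65851 O.
53.01 wt% TiO2 ÷ 79.865 g/mol = 0.66375 mol, giving 0.66375 Ti and 1.32750 O.
Oxygen sums to 1.98601; scaling by 3/1.98601 = 1.51057 puts the formula on 3 O.
Ti: 0.66375 × 1.51057 = 1.003 atoms per formula unit.

1.003 Ti apfu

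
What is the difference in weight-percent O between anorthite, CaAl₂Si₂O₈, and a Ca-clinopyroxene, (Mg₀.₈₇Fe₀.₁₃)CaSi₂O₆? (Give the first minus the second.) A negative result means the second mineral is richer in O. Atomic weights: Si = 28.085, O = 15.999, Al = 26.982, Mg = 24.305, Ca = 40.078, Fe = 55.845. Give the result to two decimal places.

2.50 percentage points

O in CaAl₂Si₂O₈: molar mass 278.204 g/mol; 8×15.999 = 127.992 g → 46.01 wt%.
O in (Mg₀.₈₇Fe₀.₁₃)CaSi₂O₆: molar mass 220.647 g/mol; 6×15.999 = 95.994 g → 43.51 wt%.
Difference = 46.01 − 43.51 = 2.50 percentage points.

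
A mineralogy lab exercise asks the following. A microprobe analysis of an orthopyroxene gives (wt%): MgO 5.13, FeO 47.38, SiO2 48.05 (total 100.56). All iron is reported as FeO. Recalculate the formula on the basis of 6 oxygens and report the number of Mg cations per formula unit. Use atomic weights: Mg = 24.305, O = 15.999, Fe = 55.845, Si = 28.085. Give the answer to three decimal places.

MgO: 5.13/40.304 = 0.12728 mol → 0.12728 mol Mg, 0.12728 mol O.
FeO: 47.38/71.844 = 0.65948 mol → 0.65948 mol Fe, 0.65948 mol O.
SiO2: 48.05/60.083 = 0.79973 mol → 0.79973 mol Si, 1.59946 mol O.
Total oxygen = 2.38622 mol. Normalization factor = 6/2.38622 = 2.51444.
Mg per 6 O = 0.12728 × 2.51444 = 0.320.

0.320 Mg apfu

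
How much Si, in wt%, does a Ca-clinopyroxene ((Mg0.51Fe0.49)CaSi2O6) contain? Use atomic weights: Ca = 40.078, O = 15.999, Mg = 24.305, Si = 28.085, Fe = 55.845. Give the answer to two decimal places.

M((Mg0.51Fe0.49)CaSi2O6) = 232.002 g/mol.
Si contributes 2 × 28.085 = 56.170 g per mole.
56.170/232.002 = 0.2421 → 24.21%.

24.21 wt%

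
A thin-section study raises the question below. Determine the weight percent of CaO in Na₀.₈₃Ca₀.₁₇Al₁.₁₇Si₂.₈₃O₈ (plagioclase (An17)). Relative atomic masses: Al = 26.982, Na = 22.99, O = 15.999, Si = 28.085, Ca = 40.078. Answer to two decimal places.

Formula mass = 264.936 g/mol.
0.17 Ca → 0.1700 mol CaO per formula unit; M(CaO) = 56.077, so CaO mass = 9.533 g.
9.533/264.936 × 100 = 3.60 wt%.

3.60 wt%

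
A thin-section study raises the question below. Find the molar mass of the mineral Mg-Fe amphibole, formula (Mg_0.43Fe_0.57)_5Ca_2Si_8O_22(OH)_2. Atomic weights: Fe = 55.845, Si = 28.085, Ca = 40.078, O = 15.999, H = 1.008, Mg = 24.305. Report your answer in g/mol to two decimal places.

The formula mass is the sum 2.15*24.305 + 2.85*55.845 + 2*40.078 + 8*28.085 + 24*15.999 + 2*1.008.

902.24 g/mol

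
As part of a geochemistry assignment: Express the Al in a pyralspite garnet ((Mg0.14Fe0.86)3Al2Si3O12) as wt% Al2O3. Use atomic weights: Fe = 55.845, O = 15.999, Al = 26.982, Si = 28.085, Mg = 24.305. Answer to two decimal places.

Formula mass = 484.495 g/mol.
2 Al → 1.0000 mol Al2O3 per formula unit; M(Al2O3) = 101.961, so Al2O3 mass = 101.961 g.
101.961/484.495 × 100 = 21.04 wt%.

21.04 wt%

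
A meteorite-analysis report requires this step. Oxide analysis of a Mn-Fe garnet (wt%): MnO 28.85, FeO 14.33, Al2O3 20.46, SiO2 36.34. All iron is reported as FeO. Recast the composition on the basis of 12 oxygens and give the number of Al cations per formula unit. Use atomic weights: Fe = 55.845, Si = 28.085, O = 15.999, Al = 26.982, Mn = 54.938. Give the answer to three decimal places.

MnO: 28.85/70.937 = 0.40670 mol → 0.40670 mol Mn, 0.40670 mol O.
FeO: 14.33/71.844 = 0.19946 mol → 0.19946 mol Fe, 0.19946 mol O.
Al2O3: 20.46/101.961 = 0.20066 mol → 0.40132 mol Al, 0.60198 mol O.
SiO2: 36.34/60.083 = 0.60483 mol → 0.60483 mol Si, 1.20966 mol O.
Total oxygen = 2.41780 mol. Normalization factor = 12/2.41780 = 4.96319.
Al per 12 O = 0.40132 × 4.96319 = 1.992.

1.992 Al apfu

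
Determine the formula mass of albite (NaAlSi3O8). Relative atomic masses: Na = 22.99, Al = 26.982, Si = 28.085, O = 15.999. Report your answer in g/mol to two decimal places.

262.22 g/mol

The formula mass is the sum 1×22.99 + 1×26.982 + 3×28.085 + 8×15.999.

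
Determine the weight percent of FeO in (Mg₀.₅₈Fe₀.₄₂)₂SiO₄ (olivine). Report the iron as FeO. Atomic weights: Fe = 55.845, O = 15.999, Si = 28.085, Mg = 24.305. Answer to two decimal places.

36.10 wt%

M((Mg₀.₅₈Fe₀.₄₂)₂SiO₄) = 167.185 g/mol; M(FeO) = 71.844 g/mol.
Moles FeO per formula unit = 0.84 Fe ÷ 1 = 0.8400.
FeO fraction = (0.8400 × 71.844) / 167.185 = 60.349/167.185 = 0.3610.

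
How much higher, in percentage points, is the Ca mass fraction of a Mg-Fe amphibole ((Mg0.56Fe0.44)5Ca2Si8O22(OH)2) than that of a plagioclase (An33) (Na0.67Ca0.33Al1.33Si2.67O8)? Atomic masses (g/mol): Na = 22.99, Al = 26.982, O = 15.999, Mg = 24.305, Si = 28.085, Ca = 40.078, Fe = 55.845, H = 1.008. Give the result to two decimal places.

M((Mg0.56Fe0.44)5Ca2Si8O22(OH)2) = 881.741 g/mol, so wt% Ca = 80.156/881.741 × 100 = 9.09%.
M(Na0.67Ca0.33Al1.33Si2.67O8) = 267.494 g/mol, so wt% Ca = 13.226/267.494 × 100 = 4.94%.
9.09 − 4.94 = 4.15 pp.

4.15 percentage points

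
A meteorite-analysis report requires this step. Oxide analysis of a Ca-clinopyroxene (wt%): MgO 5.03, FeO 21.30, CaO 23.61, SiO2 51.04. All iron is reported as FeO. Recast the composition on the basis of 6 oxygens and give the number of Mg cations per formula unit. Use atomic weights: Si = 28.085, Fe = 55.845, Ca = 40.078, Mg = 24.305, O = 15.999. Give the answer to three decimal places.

MgO (M=40.304): mol = 0.12480; Mg = 0.12480, O = 0.12480.
FeO (M=71.844): mol = 0.29648; Fe = 0.29648, O = 0.29648.
CaO (M=56.077): mol = 0.42103; Ca = 0.42103, O = 0.42103.
SiO2 (M=60.083): mol = 0.84949; Si = 0.84949, O = 1.69898.
ΣO = 2.54129; factor = 6/ΣO = 2.36101.
Mg apfu = 0.12480 × 2.36101 = 0.295.

0.295 Mg apfu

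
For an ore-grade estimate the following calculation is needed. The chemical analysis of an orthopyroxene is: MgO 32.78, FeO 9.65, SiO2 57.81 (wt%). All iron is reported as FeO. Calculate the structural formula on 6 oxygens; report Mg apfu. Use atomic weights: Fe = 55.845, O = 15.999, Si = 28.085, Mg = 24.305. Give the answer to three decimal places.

32.78 wt% MgO ÷ 40.304 g/mol = 0.81332 mol, giving 0.81332 Mg and 0.81332 O.
9.65 wt% FeO ÷ 71.844 g/mol = 0.13432 mol, giving 0.13432 Fe and 0.13432 O.
57.81 wt% SiO2 ÷ 60.083 g/mol = 0.96217 mol, giving 0.96217 Si and 1.92434 O.
Oxygen sums to 2.87198; scaling by 6/2.87198 = 2.08915 puts the formula on 6 O.
Mg: 0.81332 × 2.08915 = 1.699 atoms per formula unit.

1.699 Mg apfu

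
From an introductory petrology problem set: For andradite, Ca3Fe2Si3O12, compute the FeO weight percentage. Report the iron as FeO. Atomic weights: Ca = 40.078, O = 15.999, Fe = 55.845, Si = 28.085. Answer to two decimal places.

Molar mass of Ca3Fe2Si3O12 = 3·40.078 + 2·55.845 + 3·28.085 + 12·15.999 = 508.167 g/mol.
Each formula unit contains 2 Fe, equivalent to 2/1 = 2.0000 mol FeO.
M(FeO) = 1×55.845 + 1×15.999 = 71.844 g/mol.
Mass of FeO per formula unit = 2.0000 × 71.844 = 143.688 g.
FeO wt% = 143.688 / 508.167 × 100 = 28.28%.

28.28 wt%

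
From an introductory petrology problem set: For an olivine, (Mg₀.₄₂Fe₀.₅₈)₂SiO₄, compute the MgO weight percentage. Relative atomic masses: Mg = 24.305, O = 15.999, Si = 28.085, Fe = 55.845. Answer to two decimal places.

Molar mass of (Mg₀.₄₂Fe₀.₅₈)₂SiO₄ = 0.84*24.305 + 1.16*55.845 + 1*28.085 + 4*15.999 = 177.277 g/mol.
Each formula unit contains 0.84 Mg, equivalent to 0.84/1 = 0.8400 mol MgO.
M(MgO) = 1×24.305 + 1×15.999 = 40.304 g/mol.
Mass of MgO per formula unit = 0.8400 × 40.304 = 33.855 g.
MgO wt% = 33.855 / 177.277 × 100 = 19.10%.

19.10 wt%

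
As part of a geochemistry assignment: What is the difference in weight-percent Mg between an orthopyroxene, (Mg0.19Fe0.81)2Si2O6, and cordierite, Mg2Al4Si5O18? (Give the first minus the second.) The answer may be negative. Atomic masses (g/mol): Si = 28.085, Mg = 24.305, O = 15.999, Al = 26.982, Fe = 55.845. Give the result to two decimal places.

First mineral: 9.236 g Mg in 251.869 g formula = 3.67 wt% Mg.
Second mineral: 48.610 g Mg in 584.945 g formula = 8.31 wt% Mg.
3.67% − 8.31% gives a difference of -4.64 percentage points.

-4.64 percentage points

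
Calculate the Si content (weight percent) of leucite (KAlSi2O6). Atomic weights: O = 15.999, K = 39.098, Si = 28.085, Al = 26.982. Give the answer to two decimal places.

M(KAlSi2O6) = 218.244 g/mol.
Si contributes 2 × 28.085 = 56.170 g per mole.
56.170/218.244 = 0.2574 → 25.74%.

25.74 weight percent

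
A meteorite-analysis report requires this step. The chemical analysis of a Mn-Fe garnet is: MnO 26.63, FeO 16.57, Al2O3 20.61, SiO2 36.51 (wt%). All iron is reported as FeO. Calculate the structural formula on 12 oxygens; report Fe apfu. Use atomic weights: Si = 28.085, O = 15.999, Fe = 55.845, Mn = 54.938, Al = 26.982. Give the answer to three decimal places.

1.140 Fe apfu

MnO (M=70.937): mol = 0.37540; Mn = 0.37540, O = 0.37540.
FeO (M=71.844): mol = 0.23064; Fe = 0.23064, O = 0.23064.
Al2O3 (M=101.961): mol = 0.20214; Al = 0.40428, O = 0.60642.
SiO2 (M=60.083): mol = 0.60766; Si = 0.60766, O = 1.21532.
ΣO = 2.42778; factor = 12/ΣO = 4.94279.
Fe apfu = 0.23064 × 4.94279 = 1.140.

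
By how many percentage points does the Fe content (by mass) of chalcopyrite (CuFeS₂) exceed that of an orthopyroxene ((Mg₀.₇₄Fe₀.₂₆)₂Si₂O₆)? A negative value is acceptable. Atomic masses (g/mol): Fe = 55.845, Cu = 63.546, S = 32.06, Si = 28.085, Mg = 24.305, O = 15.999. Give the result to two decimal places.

17.06 percentage points

First mineral: 55.845 g Fe in 183.511 g formula = 30.43 wt% Fe.
Second mineral: 29.039 g Fe in 217.175 g formula = 13.37 wt% Fe.
30.43% − 13.37% gives a difference of 17.06 percentage points.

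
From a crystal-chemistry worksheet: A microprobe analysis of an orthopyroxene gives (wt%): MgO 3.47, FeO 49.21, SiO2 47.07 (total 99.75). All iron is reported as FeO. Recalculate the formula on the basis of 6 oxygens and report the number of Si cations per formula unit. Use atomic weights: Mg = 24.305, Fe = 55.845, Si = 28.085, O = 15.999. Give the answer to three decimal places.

2.011 Si apfu

3.47 wt% MgO ÷ 40.304 g/mol = 0.08610 mol, giving 0.08610 Mg and 0.08610 O.
49.21 wt% FeO ÷ 71.844 g/mol = 0.68496 mol, giving 0.68496 Fe and 0.68496 O.
47.07 wt% SiO2 ÷ 60.083 g/mol = 0.78342 mol, giving 0.78342 Si and 1.56684 O.
Oxygen sums to 2.33790; scaling by 6/2.33790 = 2.56641 puts the formula on 6 O.
Si: 0.78342 × 2.56641 = 2.011 atoms per formula unit.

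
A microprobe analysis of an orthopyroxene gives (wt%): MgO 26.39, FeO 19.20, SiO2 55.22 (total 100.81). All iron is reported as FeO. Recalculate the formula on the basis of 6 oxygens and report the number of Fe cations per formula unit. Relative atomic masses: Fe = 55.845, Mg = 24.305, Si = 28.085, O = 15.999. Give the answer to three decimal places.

0.581 Fe apfu

MgO: 26.39/40.304 = 0.65477 mol → 0.65477 mol Mg, 0.65477 mol O.
FeO: 19.20/71.844 = 0.26725 mol → 0.26725 mol Fe, 0.26725 mol O.
SiO2: 55.22/60.083 = 0.91906 mol → 0.91906 mol Si, 1.83812 mol O.
Total oxygen = 2.76014 mol. Normalization factor = 6/2.76014 = 2.17380.
Fe per 6 O = 0.26725 × 2.17380 = 0.581.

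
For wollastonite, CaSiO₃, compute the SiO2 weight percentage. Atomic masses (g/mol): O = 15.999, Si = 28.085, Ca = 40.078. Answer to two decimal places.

Formula mass = 116.160 g/mol.
1 Si → 1.0000 mol SiO2 per formula unit; M(SiO2) = 60.083, so SiO2 mass = 60.083 g.
60.083/116.160 × 100 = 51.72 wt%.

51.72 wt%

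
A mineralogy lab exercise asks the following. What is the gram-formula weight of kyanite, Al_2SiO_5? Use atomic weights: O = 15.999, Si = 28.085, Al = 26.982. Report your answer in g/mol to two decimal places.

162.04 g/mol

Al: 2 × 26.982 = 53.9640
Si: 1 × 28.085 = 28.0850
O: 5 × 15.999 = 79.9950
Summing the contributions gives the formula mass.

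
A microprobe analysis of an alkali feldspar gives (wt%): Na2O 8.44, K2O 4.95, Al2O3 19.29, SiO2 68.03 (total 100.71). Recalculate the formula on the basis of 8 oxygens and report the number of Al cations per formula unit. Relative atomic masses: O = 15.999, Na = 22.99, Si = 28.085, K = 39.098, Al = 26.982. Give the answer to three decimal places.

1.002 Al apfu

8.44 wt% Na2O ÷ 61.979 g/mol = 0.13618 mol, giving 0.27236 Na and 0.13618 O.
4.95 wt% K2O ÷ 94.195 g/mol = 0.05255 mol, giving 0.10510 K and 0.05255 O.
19.29 wt% Al2O3 ÷ 101.961 g/mol = 0.18919 mol, giving 0.37838 Al and 0.56757 O.
68.03 wt% SiO2 ÷ 60.083 g/mol = 1.13227 mol, giving 1.13227 Si and 2.26454 O.
Oxygen sums to 3.02084; scaling by 8/3.02084 = 2.64827 puts the formula on 8 O.
Al: 0.37838 × 2.64827 = 1.002 atoms per formula unit.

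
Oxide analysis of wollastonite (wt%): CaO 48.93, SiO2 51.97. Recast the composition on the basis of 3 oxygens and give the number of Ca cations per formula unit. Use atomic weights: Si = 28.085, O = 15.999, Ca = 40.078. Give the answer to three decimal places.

48.93 wt% CaO ÷ 56.077 g/mol = 0.87255 mol, giving 0.87255 Ca and 0.87255 O.
51.97 wt% SiO2 ÷ 60.083 g/mol = 0.86497 mol, giving 0.86497 Si and 1.72994 O.
Oxygen sums to 2.60249; scaling by 3/2.60249 = 1.15274 puts the formula on 3 O.
Ca: 0.87255 × 1.15274 = 1.006 atoms per formula unit.

1.006 Ca apfu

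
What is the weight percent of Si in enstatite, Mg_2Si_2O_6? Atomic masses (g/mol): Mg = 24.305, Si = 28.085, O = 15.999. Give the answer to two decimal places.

27.98 weight percent

Molar mass of Mg_2Si_2O_6: 2×24.305 + 2×28.085 + 6×15.999 = 200.774 g/mol.
Mass of Si per formula unit: 2 × 28.085 = 56.170 g.
Weight fraction Si = 56.170 / 200.774 = 0.2798.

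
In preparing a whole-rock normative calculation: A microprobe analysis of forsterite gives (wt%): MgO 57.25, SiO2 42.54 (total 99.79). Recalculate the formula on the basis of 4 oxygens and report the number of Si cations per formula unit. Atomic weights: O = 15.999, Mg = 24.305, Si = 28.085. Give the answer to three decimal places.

0.998 Si apfu

MgO: 57.25/40.304 = 1.42045 mol → 1.42045 mol Mg, 1.42045 mol O.
SiO2: 42.54/60.083 = 0.70802 mol → 0.70802 mol Si, 1.41604 mol O.
Total oxygen = 2.83649 mol. Normalization factor = 4/2.83649 = 1.41019.
Si per 4 O = 0.70802 × 1.41019 = 0.998.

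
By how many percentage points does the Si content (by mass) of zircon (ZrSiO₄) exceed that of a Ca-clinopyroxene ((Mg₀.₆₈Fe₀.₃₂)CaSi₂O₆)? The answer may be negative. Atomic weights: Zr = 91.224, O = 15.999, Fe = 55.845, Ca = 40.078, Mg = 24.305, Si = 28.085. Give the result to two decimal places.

Si in ZrSiO₄: molar mass 183.305 g/mol; 1×28.085 = 28.085 g → 15.32 wt%.
Si in (Mg₀.₆₈Fe₀.₃₂)CaSi₂O₆: molar mass 226.640 g/mol; 2×28.085 = 56.170 g → 24.78 wt%.
Difference = 15.32 − 24.78 = -9.46 percentage points.

-9.46 percentage points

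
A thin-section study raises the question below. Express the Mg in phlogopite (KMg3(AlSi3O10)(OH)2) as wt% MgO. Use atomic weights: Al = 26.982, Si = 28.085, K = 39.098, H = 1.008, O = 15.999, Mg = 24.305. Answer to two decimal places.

28.98 wt%

M(KMg3(AlSi3O10)(OH)2) = 417.254 g/mol; M(MgO) = 40.304 g/mol.
Moles MgO per formula unit = 3 Mg ÷ 1 = 3.0000.
MgO fraction = (3.0000 × 40.304) / 417.254 = 120.912/417.254 = 0.2898.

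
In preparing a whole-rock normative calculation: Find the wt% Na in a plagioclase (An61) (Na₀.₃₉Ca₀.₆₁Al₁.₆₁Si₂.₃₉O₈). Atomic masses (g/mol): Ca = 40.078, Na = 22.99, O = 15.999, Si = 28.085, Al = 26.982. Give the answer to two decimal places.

3.30 weight percent

M(Na₀.₃₉Ca₀.₆₁Al₁.₆₁Si₂.₃₉O₈) = 271.970 g/mol.
Na contributes 0.39 × 22.99 = 8.966 g per mole.
8.966/271.970 = 0.0330 → 3.30%.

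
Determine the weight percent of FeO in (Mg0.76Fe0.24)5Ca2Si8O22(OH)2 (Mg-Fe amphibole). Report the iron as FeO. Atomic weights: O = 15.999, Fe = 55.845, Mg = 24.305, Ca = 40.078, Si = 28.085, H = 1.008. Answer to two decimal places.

10.14 wt%

M((Mg0.76Fe0.24)5Ca2Si8O22(OH)2) = 850.201 g/mol; M(FeO) = 71.844 g/mol.
Moles FeO per formula unit = 1.20 Fe ÷ 1 = 1.2000.
FeO fraction = (1.2000 × 71.844) / 850.201 = 86.213/850.201 = 0.1014.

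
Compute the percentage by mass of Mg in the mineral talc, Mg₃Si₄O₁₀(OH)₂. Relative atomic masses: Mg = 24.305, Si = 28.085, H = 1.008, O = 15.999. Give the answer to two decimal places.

Formula mass = 3×24.305 + 4×28.085 + 12×15.999 + 2×1.008 = 379.259 g/mol, of which 72.915 g is Mg.
So Mg makes up 72.915/379.259 = 0.1923 of the mass, i.e. 19.23%.

19.23 weight percent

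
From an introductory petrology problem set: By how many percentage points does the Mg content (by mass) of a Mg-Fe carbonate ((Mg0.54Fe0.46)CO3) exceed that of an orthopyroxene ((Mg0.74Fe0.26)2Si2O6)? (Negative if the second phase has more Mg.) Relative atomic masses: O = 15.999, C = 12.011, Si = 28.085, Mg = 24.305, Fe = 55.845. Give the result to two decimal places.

-3.28 percentage points

Mg in (Mg0.54Fe0.46)CO3: molar mass 98.821 g/mol; 0.54×24.305 = 13.125 g → 13.28 wt%.
Mg in (Mg0.74Fe0.26)2Si2O6: molar mass 217.175 g/mol; 1.48×24.305 = 35.971 g → 16.56 wt%.
Difference = 13.28 − 16.56 = -3.28 percentage points.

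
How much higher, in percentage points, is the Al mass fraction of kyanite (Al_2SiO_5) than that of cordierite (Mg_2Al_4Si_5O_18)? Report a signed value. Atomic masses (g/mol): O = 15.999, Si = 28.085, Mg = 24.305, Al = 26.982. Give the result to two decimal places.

M(Al_2SiO_5) = 162.044 g/mol, so wt% Al = 53.964/162.044 × 100 = 33.30%.
M(Mg_2Al_4Si_5O_18) = 584.945 g/mol, so wt% Al = 107.928/584.945 × 100 = 18.45%.
33.30 − 18.45 = 14.85 pp.

14.85 percentage points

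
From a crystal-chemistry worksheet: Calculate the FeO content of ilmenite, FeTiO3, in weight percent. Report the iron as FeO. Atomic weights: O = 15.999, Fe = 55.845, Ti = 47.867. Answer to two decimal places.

47.36 wt%

Formula mass = 151.709 g/mol.
1 Fe → 1.0000 mol FeO per formula unit; M(FeO) = 71.844, so FeO mass = 71.844 g.
71.844/151.709 × 100 = 47.36 wt%.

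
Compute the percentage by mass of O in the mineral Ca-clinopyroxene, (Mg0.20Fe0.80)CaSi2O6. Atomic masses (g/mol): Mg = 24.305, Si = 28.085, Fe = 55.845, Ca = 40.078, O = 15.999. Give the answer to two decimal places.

39.70 wt%

M((Mg0.20Fe0.80)CaSi2O6) = 241.779 g/mol.
O contributes 6 × 15.999 = 95.994 g per mole.
95.994/241.779 = 0.3970 → 39.70%.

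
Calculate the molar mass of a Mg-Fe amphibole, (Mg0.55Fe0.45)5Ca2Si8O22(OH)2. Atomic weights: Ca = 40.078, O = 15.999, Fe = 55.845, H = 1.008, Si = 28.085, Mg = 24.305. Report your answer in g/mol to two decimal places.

The formula mass is the sum 2.75(24.305) + 2.25(55.845) + 2(40.078) + 8(28.085) + 24(15.999) + 2(1.008).

883.32 g/mol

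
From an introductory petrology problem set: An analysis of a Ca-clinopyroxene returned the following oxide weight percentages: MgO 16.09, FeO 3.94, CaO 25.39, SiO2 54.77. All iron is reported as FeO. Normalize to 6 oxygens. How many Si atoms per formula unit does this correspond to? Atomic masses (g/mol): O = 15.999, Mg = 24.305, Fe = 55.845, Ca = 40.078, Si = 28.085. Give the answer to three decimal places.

2.003 Si apfu

MgO: 16.09/40.304 = 0.39922 mol → 0.39922 mol Mg, 0.39922 mol O.
FeO: 3.94/71.844 = 0.05484 mol → 0.05484 mol Fe, 0.05484 mol O.
CaO: 25.39/56.077 = 0.45277 mol → 0.45277 mol Ca, 0.45277 mol O.
SiO2: 54.77/60.083 = 0.91157 mol → 0.91157 mol Si, 1.82314 mol O.
Total oxygen = 2.72997 mol. Normalization factor = 6/2.72997 = 2.19783.
Si per 6 O = 0.91157 × 2.19783 = 2.003.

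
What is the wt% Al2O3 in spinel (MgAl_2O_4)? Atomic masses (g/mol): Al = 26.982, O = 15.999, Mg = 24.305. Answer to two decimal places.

Formula mass = 142.265 g/mol.
2 Al → 1.0000 mol Al2O3 per formula unit; M(Al2O3) = 101.961, so Al2O3 mass = 101.961 g.
101.961/142.265 × 100 = 71.67 wt%.

71.67 wt%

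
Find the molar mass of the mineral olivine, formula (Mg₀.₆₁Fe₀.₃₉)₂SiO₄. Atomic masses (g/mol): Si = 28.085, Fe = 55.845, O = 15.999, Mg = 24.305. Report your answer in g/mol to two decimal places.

M = 1.22*24.305 + 0.78*55.845 + 1*28.085 + 4*15.999

165.29 g/mol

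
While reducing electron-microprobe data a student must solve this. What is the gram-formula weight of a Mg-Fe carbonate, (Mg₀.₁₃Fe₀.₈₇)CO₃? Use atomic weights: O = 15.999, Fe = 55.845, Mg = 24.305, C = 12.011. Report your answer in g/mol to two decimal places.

111.75 g/mol

The formula mass is the sum 0.13×24.305 + 0.87×55.845 + 1×12.011 + 3×15.999.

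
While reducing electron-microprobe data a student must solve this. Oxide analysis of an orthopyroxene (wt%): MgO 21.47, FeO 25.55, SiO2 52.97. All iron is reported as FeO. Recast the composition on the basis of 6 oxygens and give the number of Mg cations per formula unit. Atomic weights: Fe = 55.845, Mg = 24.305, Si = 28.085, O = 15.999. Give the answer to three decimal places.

MgO: 21.47/40.304 = 0.53270 mol → 0.53270 mol Mg, 0.53270 mol O.
FeO: 25.55/71.844 = 0.35563 mol → 0.35563 mol Fe, 0.35563 mol O.
SiO2: 52.97/60.083 = 0.88161 mol → 0.88161 mol Si, 1.76322 mol O.
Total oxygen = 2.65155 mol. Normalization factor = 6/2.65155 = 2.26283.
Mg per 6 O = 0.53270 × 2.26283 = 1.205.

1.205 Mg apfu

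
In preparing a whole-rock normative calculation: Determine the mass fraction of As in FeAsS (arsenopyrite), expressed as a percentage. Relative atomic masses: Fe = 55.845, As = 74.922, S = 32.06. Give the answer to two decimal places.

46.01 wt%

Molar mass of FeAsS: 1×55.845 + 1×74.922 + 1×32.06 = 162.827 g/mol.
Mass of As per formula unit: 1 × 74.922 = 74.922 g.
Weight fraction As = 74.922 / 162.827 = 0.4601.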